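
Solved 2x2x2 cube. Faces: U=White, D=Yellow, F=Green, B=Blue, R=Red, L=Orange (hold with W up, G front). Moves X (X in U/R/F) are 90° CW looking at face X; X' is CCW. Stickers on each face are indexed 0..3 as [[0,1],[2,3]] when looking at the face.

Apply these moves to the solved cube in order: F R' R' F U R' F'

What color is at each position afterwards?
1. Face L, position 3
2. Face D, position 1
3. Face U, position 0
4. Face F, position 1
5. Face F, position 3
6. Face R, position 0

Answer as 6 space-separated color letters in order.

Answer: Y W Y R B W

Derivation:
After move 1 (F): F=GGGG U=WWOO R=WRWR D=RRYY L=OYOY
After move 2 (R'): R=RRWW U=WBOB F=GWGO D=RGYG B=YBRB
After move 3 (R'): R=RWRW U=WROY F=GBGB D=RWYO B=GBGB
After move 4 (F): F=GGBB U=WRYY R=OWYW D=RRYO L=OROW
After move 5 (U): U=YWYR F=OWBB R=GBYW B=ORGB L=GGOW
After move 6 (R'): R=BWGY U=YGYO F=OWBR D=RWYB B=ORRB
After move 7 (F'): F=WROB U=YGBG R=WWRY D=GWYB L=GOOY
Query 1: L[3] = Y
Query 2: D[1] = W
Query 3: U[0] = Y
Query 4: F[1] = R
Query 5: F[3] = B
Query 6: R[0] = W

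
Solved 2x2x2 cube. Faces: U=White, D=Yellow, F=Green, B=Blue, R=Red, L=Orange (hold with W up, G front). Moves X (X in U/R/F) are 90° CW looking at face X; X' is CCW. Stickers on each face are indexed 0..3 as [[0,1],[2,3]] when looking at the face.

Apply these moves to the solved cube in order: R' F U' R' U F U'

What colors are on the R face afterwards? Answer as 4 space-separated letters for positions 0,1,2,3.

After move 1 (R'): R=RRRR U=WBWB F=GWGW D=YGYG B=YBYB
After move 2 (F): F=GGWW U=WBOO R=WRBR D=RRYG L=OYOG
After move 3 (U'): U=BOWO F=OYWW R=GGBR B=WRYB L=YBOG
After move 4 (R'): R=GRGB U=BYWW F=OOWO D=RYYW B=GRRB
After move 5 (U): U=WBWY F=GRWO R=GRGB B=YBRB L=OOOG
After move 6 (F): F=WGOR U=WBGO R=WRYB D=GGYW L=OROY
After move 7 (U'): U=BOWG F=OROR R=WGYB B=WRRB L=YBOY
Query: R face = WGYB

Answer: W G Y B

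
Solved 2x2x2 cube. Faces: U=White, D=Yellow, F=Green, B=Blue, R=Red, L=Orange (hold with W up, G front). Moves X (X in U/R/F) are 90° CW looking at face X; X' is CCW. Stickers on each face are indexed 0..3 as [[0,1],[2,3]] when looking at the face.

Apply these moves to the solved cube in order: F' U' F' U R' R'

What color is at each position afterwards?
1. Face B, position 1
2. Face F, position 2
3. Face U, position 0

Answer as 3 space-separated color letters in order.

After move 1 (F'): F=GGGG U=WWRR R=YRYR D=OOYY L=OWOW
After move 2 (U'): U=WRWR F=OWGG R=GGYR B=YRBB L=BBOW
After move 3 (F'): F=WGOG U=WRGY R=OGOR D=BWYY L=BROW
After move 4 (U): U=GWYR F=OGOG R=YROR B=BRBB L=WGOW
After move 5 (R'): R=RRYO U=GBYB F=OWOR D=BGYG B=YRWB
After move 6 (R'): R=RORY U=GWYY F=OBOB D=BWYR B=GRGB
Query 1: B[1] = R
Query 2: F[2] = O
Query 3: U[0] = G

Answer: R O G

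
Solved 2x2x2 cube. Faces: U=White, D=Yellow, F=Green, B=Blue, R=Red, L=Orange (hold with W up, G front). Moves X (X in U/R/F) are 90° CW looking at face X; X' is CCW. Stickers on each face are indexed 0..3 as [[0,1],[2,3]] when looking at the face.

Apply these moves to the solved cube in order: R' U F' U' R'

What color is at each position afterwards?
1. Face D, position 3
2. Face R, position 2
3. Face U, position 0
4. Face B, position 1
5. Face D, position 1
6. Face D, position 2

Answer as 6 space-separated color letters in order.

Answer: G R W B B Y

Derivation:
After move 1 (R'): R=RRRR U=WBWB F=GWGW D=YGYG B=YBYB
After move 2 (U): U=WWBB F=RRGW R=YBRR B=OOYB L=GWOO
After move 3 (F'): F=RWRG U=WWYR R=GBYR D=WOYG L=GBOB
After move 4 (U'): U=WRWY F=GBRG R=RWYR B=GBYB L=OOOB
After move 5 (R'): R=WRRY U=WYWG F=GRRY D=WBYG B=GBOB
Query 1: D[3] = G
Query 2: R[2] = R
Query 3: U[0] = W
Query 4: B[1] = B
Query 5: D[1] = B
Query 6: D[2] = Y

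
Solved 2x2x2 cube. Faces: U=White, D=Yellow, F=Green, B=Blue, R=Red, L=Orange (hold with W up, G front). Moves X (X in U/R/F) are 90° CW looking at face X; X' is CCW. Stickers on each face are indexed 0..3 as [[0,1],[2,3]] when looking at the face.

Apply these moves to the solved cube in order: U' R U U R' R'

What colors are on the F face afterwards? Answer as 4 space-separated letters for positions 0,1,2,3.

Answer: W W G O

Derivation:
After move 1 (U'): U=WWWW F=OOGG R=GGRR B=RRBB L=BBOO
After move 2 (R): R=RGRG U=WOWG F=OYGY D=YBYR B=WRWB
After move 3 (U): U=WWGO F=RGGY R=WRRG B=BBWB L=OYOO
After move 4 (U): U=GWOW F=WRGY R=BBRG B=OYWB L=RGOO
After move 5 (R'): R=BGBR U=GWOO F=WWGW D=YRYY B=RYBB
After move 6 (R'): R=GRBB U=GBOR F=WWGO D=YWYW B=YYRB
Query: F face = WWGO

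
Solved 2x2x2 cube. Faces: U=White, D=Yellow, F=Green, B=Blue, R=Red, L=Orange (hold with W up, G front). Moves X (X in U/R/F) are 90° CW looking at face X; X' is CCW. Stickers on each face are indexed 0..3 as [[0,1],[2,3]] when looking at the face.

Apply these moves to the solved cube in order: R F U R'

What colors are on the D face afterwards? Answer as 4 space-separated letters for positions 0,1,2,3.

After move 1 (R): R=RRRR U=WGWG F=GYGY D=YBYB B=WBWB
After move 2 (F): F=GGYY U=WGOO R=WRGR D=RRYB L=OYOB
After move 3 (U): U=OWOG F=WRYY R=WBGR B=OYWB L=GGOB
After move 4 (R'): R=BRWG U=OWOO F=WWYG D=RRYY B=BYRB
Query: D face = RRYY

Answer: R R Y Y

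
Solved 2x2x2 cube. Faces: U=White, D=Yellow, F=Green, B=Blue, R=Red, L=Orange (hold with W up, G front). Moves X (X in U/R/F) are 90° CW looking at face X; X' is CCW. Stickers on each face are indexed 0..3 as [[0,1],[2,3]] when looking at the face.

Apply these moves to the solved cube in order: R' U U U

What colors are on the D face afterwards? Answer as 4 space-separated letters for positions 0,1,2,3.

Answer: Y G Y G

Derivation:
After move 1 (R'): R=RRRR U=WBWB F=GWGW D=YGYG B=YBYB
After move 2 (U): U=WWBB F=RRGW R=YBRR B=OOYB L=GWOO
After move 3 (U): U=BWBW F=YBGW R=OORR B=GWYB L=RROO
After move 4 (U): U=BBWW F=OOGW R=GWRR B=RRYB L=YBOO
Query: D face = YGYG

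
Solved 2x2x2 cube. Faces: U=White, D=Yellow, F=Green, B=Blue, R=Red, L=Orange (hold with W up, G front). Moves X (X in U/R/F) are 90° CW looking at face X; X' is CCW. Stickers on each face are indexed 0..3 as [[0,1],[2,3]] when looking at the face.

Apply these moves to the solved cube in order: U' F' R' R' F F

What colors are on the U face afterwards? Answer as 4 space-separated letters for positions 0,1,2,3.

After move 1 (U'): U=WWWW F=OOGG R=GGRR B=RRBB L=BBOO
After move 2 (F'): F=OGOG U=WWGR R=YGYR D=BOYY L=BWOW
After move 3 (R'): R=GRYY U=WBGR F=OWOR D=BGYG B=YROB
After move 4 (R'): R=RYGY U=WOGY F=OBOR D=BWYR B=GRGB
After move 5 (F): F=OORB U=WOWW R=GYYY D=GRYR L=BBOW
After move 6 (F): F=ROBO U=WOWB R=WYWY D=YGYR L=BGOR
Query: U face = WOWB

Answer: W O W B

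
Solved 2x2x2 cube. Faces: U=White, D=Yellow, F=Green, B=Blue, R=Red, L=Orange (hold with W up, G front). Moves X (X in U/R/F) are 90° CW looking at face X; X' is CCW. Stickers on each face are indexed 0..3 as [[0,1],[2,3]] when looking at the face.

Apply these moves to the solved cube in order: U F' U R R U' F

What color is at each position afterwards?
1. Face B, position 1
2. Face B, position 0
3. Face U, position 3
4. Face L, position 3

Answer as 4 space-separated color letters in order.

After move 1 (U): U=WWWW F=RRGG R=BBRR B=OOBB L=GGOO
After move 2 (F'): F=RGRG U=WWBR R=YBYR D=GOYY L=GWOW
After move 3 (U): U=BWRW F=YBRG R=OOYR B=GWBB L=RGOW
After move 4 (R): R=YORO U=BBRG F=YORY D=GBYG B=WWWB
After move 5 (R): R=RYOO U=BORY F=YBRG D=GWYW B=GWBB
After move 6 (U'): U=OYBR F=RGRG R=YBOO B=RYBB L=GWOW
After move 7 (F): F=RRGG U=OYWW R=BBRO D=OYYW L=GGOW
Query 1: B[1] = Y
Query 2: B[0] = R
Query 3: U[3] = W
Query 4: L[3] = W

Answer: Y R W W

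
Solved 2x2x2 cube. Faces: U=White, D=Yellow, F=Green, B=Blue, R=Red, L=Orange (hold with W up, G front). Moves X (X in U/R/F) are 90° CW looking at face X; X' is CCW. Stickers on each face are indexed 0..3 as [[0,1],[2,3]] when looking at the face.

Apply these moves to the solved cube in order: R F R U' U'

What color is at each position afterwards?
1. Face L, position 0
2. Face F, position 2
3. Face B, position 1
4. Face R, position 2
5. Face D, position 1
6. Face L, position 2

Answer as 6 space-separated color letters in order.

After move 1 (R): R=RRRR U=WGWG F=GYGY D=YBYB B=WBWB
After move 2 (F): F=GGYY U=WGOO R=WRGR D=RRYB L=OYOB
After move 3 (R): R=GWRR U=WGOY F=GRYB D=RWYW B=OBGB
After move 4 (U'): U=GYWO F=OYYB R=GRRR B=GWGB L=OBOB
After move 5 (U'): U=YOGW F=OBYB R=OYRR B=GRGB L=GWOB
Query 1: L[0] = G
Query 2: F[2] = Y
Query 3: B[1] = R
Query 4: R[2] = R
Query 5: D[1] = W
Query 6: L[2] = O

Answer: G Y R R W O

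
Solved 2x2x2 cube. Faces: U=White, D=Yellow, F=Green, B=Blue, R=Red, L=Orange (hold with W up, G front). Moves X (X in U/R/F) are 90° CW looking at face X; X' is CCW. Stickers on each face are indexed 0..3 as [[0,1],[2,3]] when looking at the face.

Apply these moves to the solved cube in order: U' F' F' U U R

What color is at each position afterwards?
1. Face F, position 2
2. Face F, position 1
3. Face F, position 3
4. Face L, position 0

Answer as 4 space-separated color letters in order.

After move 1 (U'): U=WWWW F=OOGG R=GGRR B=RRBB L=BBOO
After move 2 (F'): F=OGOG U=WWGR R=YGYR D=BOYY L=BWOW
After move 3 (F'): F=GGOO U=WWYY R=OGBR D=WWYY L=BROG
After move 4 (U): U=YWYW F=OGOO R=RRBR B=BRBB L=GGOG
After move 5 (U): U=YYWW F=RROO R=BRBR B=GGBB L=OGOG
After move 6 (R): R=BBRR U=YRWO F=RWOY D=WBYG B=WGYB
Query 1: F[2] = O
Query 2: F[1] = W
Query 3: F[3] = Y
Query 4: L[0] = O

Answer: O W Y O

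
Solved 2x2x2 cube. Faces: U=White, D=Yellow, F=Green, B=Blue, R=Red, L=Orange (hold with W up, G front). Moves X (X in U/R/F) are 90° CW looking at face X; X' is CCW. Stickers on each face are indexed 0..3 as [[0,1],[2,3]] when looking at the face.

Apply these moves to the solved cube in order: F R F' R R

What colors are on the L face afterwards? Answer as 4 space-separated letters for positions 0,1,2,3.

After move 1 (F): F=GGGG U=WWOO R=WRWR D=RRYY L=OYOY
After move 2 (R): R=WWRR U=WGOG F=GRGY D=RBYB B=OBWB
After move 3 (F'): F=RYGG U=WGWR R=BWRR D=YYYB L=OGOO
After move 4 (R): R=RBRW U=WYWG F=RYGB D=YWYO B=RBGB
After move 5 (R): R=RRWB U=WYWB F=RWGO D=YGYR B=GBYB
Query: L face = OGOO

Answer: O G O O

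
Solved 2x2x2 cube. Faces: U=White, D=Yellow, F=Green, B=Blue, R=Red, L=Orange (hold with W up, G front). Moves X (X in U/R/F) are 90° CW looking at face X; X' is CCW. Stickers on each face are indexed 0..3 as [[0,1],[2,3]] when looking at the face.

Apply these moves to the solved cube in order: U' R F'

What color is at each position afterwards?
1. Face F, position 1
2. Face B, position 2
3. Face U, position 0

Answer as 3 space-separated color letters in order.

After move 1 (U'): U=WWWW F=OOGG R=GGRR B=RRBB L=BBOO
After move 2 (R): R=RGRG U=WOWG F=OYGY D=YBYR B=WRWB
After move 3 (F'): F=YYOG U=WORR R=BGYG D=BOYR L=BGOW
Query 1: F[1] = Y
Query 2: B[2] = W
Query 3: U[0] = W

Answer: Y W W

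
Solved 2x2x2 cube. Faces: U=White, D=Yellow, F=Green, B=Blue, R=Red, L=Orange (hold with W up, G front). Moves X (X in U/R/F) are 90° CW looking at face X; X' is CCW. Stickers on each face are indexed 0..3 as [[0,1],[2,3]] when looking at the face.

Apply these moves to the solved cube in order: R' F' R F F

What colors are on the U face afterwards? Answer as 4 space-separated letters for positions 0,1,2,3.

After move 1 (R'): R=RRRR U=WBWB F=GWGW D=YGYG B=YBYB
After move 2 (F'): F=WWGG U=WBRR R=GRYR D=OOYG L=OBOW
After move 3 (R): R=YGRR U=WWRG F=WOGG D=OYYY B=RBBB
After move 4 (F): F=GWGO U=WWWB R=RGGR D=RYYY L=OOOY
After move 5 (F): F=GGOW U=WWYO R=WGBR D=GRYY L=OROY
Query: U face = WWYO

Answer: W W Y O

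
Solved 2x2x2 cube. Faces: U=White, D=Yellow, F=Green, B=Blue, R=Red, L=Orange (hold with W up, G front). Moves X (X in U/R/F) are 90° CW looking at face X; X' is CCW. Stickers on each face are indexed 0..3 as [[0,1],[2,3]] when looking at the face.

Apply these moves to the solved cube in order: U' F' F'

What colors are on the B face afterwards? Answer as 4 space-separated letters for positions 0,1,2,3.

Answer: R R B B

Derivation:
After move 1 (U'): U=WWWW F=OOGG R=GGRR B=RRBB L=BBOO
After move 2 (F'): F=OGOG U=WWGR R=YGYR D=BOYY L=BWOW
After move 3 (F'): F=GGOO U=WWYY R=OGBR D=WWYY L=BROG
Query: B face = RRBB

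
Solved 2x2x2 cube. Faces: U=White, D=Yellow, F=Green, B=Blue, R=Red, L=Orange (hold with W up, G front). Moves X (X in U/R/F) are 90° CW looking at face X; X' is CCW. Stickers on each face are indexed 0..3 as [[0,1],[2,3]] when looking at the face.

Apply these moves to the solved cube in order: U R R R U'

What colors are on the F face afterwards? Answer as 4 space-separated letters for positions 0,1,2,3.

After move 1 (U): U=WWWW F=RRGG R=BBRR B=OOBB L=GGOO
After move 2 (R): R=RBRB U=WRWG F=RYGY D=YBYO B=WOWB
After move 3 (R): R=RRBB U=WYWY F=RBGO D=YWYW B=GORB
After move 4 (R): R=BRBR U=WBWO F=RWGW D=YRYG B=YOYB
After move 5 (U'): U=BOWW F=GGGW R=RWBR B=BRYB L=YOOO
Query: F face = GGGW

Answer: G G G W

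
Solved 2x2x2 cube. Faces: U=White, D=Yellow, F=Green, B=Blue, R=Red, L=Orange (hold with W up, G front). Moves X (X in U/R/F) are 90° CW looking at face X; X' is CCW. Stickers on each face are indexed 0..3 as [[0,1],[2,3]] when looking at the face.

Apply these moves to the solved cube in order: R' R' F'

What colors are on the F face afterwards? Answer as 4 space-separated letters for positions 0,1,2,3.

Answer: B B G G

Derivation:
After move 1 (R'): R=RRRR U=WBWB F=GWGW D=YGYG B=YBYB
After move 2 (R'): R=RRRR U=WYWY F=GBGB D=YWYW B=GBGB
After move 3 (F'): F=BBGG U=WYRR R=WRYR D=OOYW L=OYOW
Query: F face = BBGG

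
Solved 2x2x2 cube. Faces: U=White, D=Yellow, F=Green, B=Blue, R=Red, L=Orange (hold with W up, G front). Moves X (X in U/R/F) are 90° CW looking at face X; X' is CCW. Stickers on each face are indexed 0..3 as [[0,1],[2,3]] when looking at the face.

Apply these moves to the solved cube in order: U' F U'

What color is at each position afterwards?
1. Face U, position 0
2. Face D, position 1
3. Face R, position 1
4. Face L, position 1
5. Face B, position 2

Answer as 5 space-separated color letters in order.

After move 1 (U'): U=WWWW F=OOGG R=GGRR B=RRBB L=BBOO
After move 2 (F): F=GOGO U=WWOB R=WGWR D=RGYY L=BYOY
After move 3 (U'): U=WBWO F=BYGO R=GOWR B=WGBB L=RROY
Query 1: U[0] = W
Query 2: D[1] = G
Query 3: R[1] = O
Query 4: L[1] = R
Query 5: B[2] = B

Answer: W G O R B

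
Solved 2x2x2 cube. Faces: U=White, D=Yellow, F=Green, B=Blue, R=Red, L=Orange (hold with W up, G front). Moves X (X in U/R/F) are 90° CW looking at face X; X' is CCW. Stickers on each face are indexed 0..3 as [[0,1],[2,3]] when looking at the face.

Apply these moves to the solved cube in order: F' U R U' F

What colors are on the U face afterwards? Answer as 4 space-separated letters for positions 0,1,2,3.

Answer: R G W W

Derivation:
After move 1 (F'): F=GGGG U=WWRR R=YRYR D=OOYY L=OWOW
After move 2 (U): U=RWRW F=YRGG R=BBYR B=OWBB L=GGOW
After move 3 (R): R=YBRB U=RRRG F=YOGY D=OBYO B=WWWB
After move 4 (U'): U=RGRR F=GGGY R=YORB B=YBWB L=WWOW
After move 5 (F): F=GGYG U=RGWW R=RORB D=RYYO L=WOOB
Query: U face = RGWW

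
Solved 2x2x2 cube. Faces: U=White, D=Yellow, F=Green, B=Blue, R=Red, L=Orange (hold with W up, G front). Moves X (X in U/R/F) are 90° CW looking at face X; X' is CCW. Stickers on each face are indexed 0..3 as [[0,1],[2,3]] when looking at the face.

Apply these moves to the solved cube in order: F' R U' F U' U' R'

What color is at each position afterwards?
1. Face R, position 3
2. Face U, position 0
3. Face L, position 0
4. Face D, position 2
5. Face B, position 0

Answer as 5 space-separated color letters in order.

After move 1 (F'): F=GGGG U=WWRR R=YRYR D=OOYY L=OWOW
After move 2 (R): R=YYRR U=WGRG F=GOGY D=OBYB B=RBWB
After move 3 (U'): U=GGWR F=OWGY R=GORR B=YYWB L=RBOW
After move 4 (F): F=GOYW U=GGWB R=WORR D=RGYB L=ROOB
After move 5 (U'): U=GBGW F=ROYW R=GORR B=WOWB L=YYOB
After move 6 (U'): U=BWGG F=YYYW R=RORR B=GOWB L=WOOB
After move 7 (R'): R=ORRR U=BWGG F=YWYG D=RYYW B=BOGB
Query 1: R[3] = R
Query 2: U[0] = B
Query 3: L[0] = W
Query 4: D[2] = Y
Query 5: B[0] = B

Answer: R B W Y B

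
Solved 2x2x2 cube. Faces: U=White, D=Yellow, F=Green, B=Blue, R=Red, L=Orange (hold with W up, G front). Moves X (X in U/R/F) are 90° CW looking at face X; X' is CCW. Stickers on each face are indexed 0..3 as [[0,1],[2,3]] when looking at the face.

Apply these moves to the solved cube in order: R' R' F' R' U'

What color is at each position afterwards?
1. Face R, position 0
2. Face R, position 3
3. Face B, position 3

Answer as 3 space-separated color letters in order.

Answer: B Y B

Derivation:
After move 1 (R'): R=RRRR U=WBWB F=GWGW D=YGYG B=YBYB
After move 2 (R'): R=RRRR U=WYWY F=GBGB D=YWYW B=GBGB
After move 3 (F'): F=BBGG U=WYRR R=WRYR D=OOYW L=OYOW
After move 4 (R'): R=RRWY U=WGRG F=BYGR D=OBYG B=WBOB
After move 5 (U'): U=GGWR F=OYGR R=BYWY B=RROB L=WBOW
Query 1: R[0] = B
Query 2: R[3] = Y
Query 3: B[3] = B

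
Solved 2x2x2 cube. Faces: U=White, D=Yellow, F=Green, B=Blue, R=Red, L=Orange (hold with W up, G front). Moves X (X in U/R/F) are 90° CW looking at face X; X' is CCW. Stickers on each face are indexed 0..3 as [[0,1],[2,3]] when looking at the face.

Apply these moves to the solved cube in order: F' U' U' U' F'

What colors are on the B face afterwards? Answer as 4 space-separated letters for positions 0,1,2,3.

After move 1 (F'): F=GGGG U=WWRR R=YRYR D=OOYY L=OWOW
After move 2 (U'): U=WRWR F=OWGG R=GGYR B=YRBB L=BBOW
After move 3 (U'): U=RRWW F=BBGG R=OWYR B=GGBB L=YROW
After move 4 (U'): U=RWRW F=YRGG R=BBYR B=OWBB L=GGOW
After move 5 (F'): F=RGYG U=RWBY R=OBOR D=GWYY L=GWOR
Query: B face = OWBB

Answer: O W B B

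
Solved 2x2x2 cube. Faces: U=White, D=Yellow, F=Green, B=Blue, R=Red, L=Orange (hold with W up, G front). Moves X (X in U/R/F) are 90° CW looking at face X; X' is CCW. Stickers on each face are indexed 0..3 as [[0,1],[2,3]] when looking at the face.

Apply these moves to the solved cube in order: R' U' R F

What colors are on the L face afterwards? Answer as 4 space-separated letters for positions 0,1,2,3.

Answer: Y Y O Y

Derivation:
After move 1 (R'): R=RRRR U=WBWB F=GWGW D=YGYG B=YBYB
After move 2 (U'): U=BBWW F=OOGW R=GWRR B=RRYB L=YBOO
After move 3 (R): R=RGRW U=BOWW F=OGGG D=YYYR B=WRBB
After move 4 (F): F=GOGG U=BOOB R=WGWW D=RRYR L=YYOY
Query: L face = YYOY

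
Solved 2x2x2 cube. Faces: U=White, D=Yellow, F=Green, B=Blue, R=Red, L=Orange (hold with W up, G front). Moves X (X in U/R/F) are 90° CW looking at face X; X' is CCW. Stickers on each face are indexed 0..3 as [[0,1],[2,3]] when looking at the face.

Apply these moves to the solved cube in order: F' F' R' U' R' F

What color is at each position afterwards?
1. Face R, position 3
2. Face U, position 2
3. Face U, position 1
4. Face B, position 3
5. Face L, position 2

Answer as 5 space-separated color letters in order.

After move 1 (F'): F=GGGG U=WWRR R=YRYR D=OOYY L=OWOW
After move 2 (F'): F=GGGG U=WWYY R=OROR D=WWYY L=OROR
After move 3 (R'): R=RROO U=WBYB F=GWGY D=WGYG B=YBWB
After move 4 (U'): U=BBWY F=ORGY R=GWOO B=RRWB L=YBOR
After move 5 (R'): R=WOGO U=BWWR F=OBGY D=WRYY B=GRGB
After move 6 (F): F=GOYB U=BWRB R=WORO D=GWYY L=YWOR
Query 1: R[3] = O
Query 2: U[2] = R
Query 3: U[1] = W
Query 4: B[3] = B
Query 5: L[2] = O

Answer: O R W B O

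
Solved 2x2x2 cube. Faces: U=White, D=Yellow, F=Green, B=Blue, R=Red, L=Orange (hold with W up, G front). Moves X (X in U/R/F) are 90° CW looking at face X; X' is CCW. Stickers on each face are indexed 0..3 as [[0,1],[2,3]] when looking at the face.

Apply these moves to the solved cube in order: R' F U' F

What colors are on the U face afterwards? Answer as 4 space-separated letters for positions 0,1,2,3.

Answer: B O G B

Derivation:
After move 1 (R'): R=RRRR U=WBWB F=GWGW D=YGYG B=YBYB
After move 2 (F): F=GGWW U=WBOO R=WRBR D=RRYG L=OYOG
After move 3 (U'): U=BOWO F=OYWW R=GGBR B=WRYB L=YBOG
After move 4 (F): F=WOWY U=BOGB R=WGOR D=BGYG L=YROR
Query: U face = BOGB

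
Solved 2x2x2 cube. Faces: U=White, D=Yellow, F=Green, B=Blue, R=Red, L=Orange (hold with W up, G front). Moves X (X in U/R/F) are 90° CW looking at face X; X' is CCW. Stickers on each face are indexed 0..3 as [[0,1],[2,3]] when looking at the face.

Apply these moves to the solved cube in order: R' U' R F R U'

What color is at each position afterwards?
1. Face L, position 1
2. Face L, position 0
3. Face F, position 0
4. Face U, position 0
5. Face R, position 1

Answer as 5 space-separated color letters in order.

Answer: R B Y O R

Derivation:
After move 1 (R'): R=RRRR U=WBWB F=GWGW D=YGYG B=YBYB
After move 2 (U'): U=BBWW F=OOGW R=GWRR B=RRYB L=YBOO
After move 3 (R): R=RGRW U=BOWW F=OGGG D=YYYR B=WRBB
After move 4 (F): F=GOGG U=BOOB R=WGWW D=RRYR L=YYOY
After move 5 (R): R=WWWG U=BOOG F=GRGR D=RBYW B=BROB
After move 6 (U'): U=OGBO F=YYGR R=GRWG B=WWOB L=BROY
Query 1: L[1] = R
Query 2: L[0] = B
Query 3: F[0] = Y
Query 4: U[0] = O
Query 5: R[1] = R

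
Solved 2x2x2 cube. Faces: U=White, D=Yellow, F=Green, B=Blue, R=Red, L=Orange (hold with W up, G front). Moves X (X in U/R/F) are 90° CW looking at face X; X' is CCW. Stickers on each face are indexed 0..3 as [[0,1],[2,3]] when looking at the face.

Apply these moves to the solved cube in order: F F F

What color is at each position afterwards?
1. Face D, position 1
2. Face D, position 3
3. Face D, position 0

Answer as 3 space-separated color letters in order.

Answer: O Y O

Derivation:
After move 1 (F): F=GGGG U=WWOO R=WRWR D=RRYY L=OYOY
After move 2 (F): F=GGGG U=WWYY R=OROR D=WWYY L=OROR
After move 3 (F): F=GGGG U=WWRR R=YRYR D=OOYY L=OWOW
Query 1: D[1] = O
Query 2: D[3] = Y
Query 3: D[0] = O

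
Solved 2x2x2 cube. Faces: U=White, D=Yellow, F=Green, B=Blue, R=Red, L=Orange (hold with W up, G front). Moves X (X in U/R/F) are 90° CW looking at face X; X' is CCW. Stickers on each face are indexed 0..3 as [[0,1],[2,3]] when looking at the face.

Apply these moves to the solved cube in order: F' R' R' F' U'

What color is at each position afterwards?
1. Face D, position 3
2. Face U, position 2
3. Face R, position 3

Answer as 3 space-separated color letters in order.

Answer: R W Y

Derivation:
After move 1 (F'): F=GGGG U=WWRR R=YRYR D=OOYY L=OWOW
After move 2 (R'): R=RRYY U=WBRB F=GWGR D=OGYG B=YBOB
After move 3 (R'): R=RYRY U=WORY F=GBGB D=OWYR B=GBGB
After move 4 (F'): F=BBGG U=WORR R=WYOY D=WWYR L=OYOR
After move 5 (U'): U=ORWR F=OYGG R=BBOY B=WYGB L=GBOR
Query 1: D[3] = R
Query 2: U[2] = W
Query 3: R[3] = Y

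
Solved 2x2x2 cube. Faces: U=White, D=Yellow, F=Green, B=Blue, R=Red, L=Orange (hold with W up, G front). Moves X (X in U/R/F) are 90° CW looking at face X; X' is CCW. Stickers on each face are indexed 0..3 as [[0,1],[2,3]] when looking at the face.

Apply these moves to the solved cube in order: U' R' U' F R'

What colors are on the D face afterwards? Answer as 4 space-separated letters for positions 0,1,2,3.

Answer: G B Y B

Derivation:
After move 1 (U'): U=WWWW F=OOGG R=GGRR B=RRBB L=BBOO
After move 2 (R'): R=GRGR U=WBWR F=OWGW D=YOYG B=YRYB
After move 3 (U'): U=BRWW F=BBGW R=OWGR B=GRYB L=YROO
After move 4 (F): F=GBWB U=BROR R=WWWR D=GOYG L=YYOO
After move 5 (R'): R=WRWW U=BYOG F=GRWR D=GBYB B=GROB
Query: D face = GBYB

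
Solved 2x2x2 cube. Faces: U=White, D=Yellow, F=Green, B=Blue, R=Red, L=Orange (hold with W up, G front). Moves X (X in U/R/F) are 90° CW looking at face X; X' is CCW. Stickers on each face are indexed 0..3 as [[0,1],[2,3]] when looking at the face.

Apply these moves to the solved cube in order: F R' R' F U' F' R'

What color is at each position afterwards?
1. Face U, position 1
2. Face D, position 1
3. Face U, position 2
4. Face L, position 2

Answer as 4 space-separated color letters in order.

Answer: G B G O

Derivation:
After move 1 (F): F=GGGG U=WWOO R=WRWR D=RRYY L=OYOY
After move 2 (R'): R=RRWW U=WBOB F=GWGO D=RGYG B=YBRB
After move 3 (R'): R=RWRW U=WROY F=GBGB D=RWYO B=GBGB
After move 4 (F): F=GGBB U=WRYY R=OWYW D=RRYO L=OROW
After move 5 (U'): U=RYWY F=ORBB R=GGYW B=OWGB L=GBOW
After move 6 (F'): F=RBOB U=RYGY R=RGRW D=BWYO L=GYOW
After move 7 (R'): R=GWRR U=RGGO F=RYOY D=BBYB B=OWWB
Query 1: U[1] = G
Query 2: D[1] = B
Query 3: U[2] = G
Query 4: L[2] = O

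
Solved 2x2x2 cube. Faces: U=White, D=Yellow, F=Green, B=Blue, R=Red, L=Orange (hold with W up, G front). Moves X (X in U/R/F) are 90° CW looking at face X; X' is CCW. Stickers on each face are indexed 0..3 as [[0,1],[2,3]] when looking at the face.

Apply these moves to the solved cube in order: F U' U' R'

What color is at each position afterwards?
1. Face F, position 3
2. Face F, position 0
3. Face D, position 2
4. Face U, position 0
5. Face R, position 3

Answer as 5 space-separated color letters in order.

Answer: W B Y O W

Derivation:
After move 1 (F): F=GGGG U=WWOO R=WRWR D=RRYY L=OYOY
After move 2 (U'): U=WOWO F=OYGG R=GGWR B=WRBB L=BBOY
After move 3 (U'): U=OOWW F=BBGG R=OYWR B=GGBB L=WROY
After move 4 (R'): R=YROW U=OBWG F=BOGW D=RBYG B=YGRB
Query 1: F[3] = W
Query 2: F[0] = B
Query 3: D[2] = Y
Query 4: U[0] = O
Query 5: R[3] = W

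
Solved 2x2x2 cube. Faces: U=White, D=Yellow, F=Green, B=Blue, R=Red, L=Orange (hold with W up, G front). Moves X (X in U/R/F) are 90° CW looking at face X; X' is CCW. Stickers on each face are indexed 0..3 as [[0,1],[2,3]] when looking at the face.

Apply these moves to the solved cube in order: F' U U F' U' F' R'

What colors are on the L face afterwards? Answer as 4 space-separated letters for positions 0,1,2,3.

After move 1 (F'): F=GGGG U=WWRR R=YRYR D=OOYY L=OWOW
After move 2 (U): U=RWRW F=YRGG R=BBYR B=OWBB L=GGOW
After move 3 (U): U=RRWW F=BBGG R=OWYR B=GGBB L=YROW
After move 4 (F'): F=BGBG U=RROY R=OWOR D=RWYY L=YWOW
After move 5 (U'): U=RYRO F=YWBG R=BGOR B=OWBB L=GGOW
After move 6 (F'): F=WGYB U=RYBO R=WGRR D=GWYY L=GOOR
After move 7 (R'): R=GRWR U=RBBO F=WYYO D=GGYB B=YWWB
Query: L face = GOOR

Answer: G O O R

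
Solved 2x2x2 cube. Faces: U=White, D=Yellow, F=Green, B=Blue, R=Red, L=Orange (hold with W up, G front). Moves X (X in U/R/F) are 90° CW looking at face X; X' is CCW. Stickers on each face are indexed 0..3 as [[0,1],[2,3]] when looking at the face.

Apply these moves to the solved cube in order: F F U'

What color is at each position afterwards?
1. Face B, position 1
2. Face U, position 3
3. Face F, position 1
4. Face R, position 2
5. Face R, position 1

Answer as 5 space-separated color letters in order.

After move 1 (F): F=GGGG U=WWOO R=WRWR D=RRYY L=OYOY
After move 2 (F): F=GGGG U=WWYY R=OROR D=WWYY L=OROR
After move 3 (U'): U=WYWY F=ORGG R=GGOR B=ORBB L=BBOR
Query 1: B[1] = R
Query 2: U[3] = Y
Query 3: F[1] = R
Query 4: R[2] = O
Query 5: R[1] = G

Answer: R Y R O G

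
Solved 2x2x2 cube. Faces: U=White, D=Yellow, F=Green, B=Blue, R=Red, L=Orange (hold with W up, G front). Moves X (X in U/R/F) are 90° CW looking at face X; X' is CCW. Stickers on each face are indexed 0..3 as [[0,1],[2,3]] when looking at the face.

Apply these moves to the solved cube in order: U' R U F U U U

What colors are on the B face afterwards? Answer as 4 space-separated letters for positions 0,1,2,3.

After move 1 (U'): U=WWWW F=OOGG R=GGRR B=RRBB L=BBOO
After move 2 (R): R=RGRG U=WOWG F=OYGY D=YBYR B=WRWB
After move 3 (U): U=WWGO F=RGGY R=WRRG B=BBWB L=OYOO
After move 4 (F): F=GRYG U=WWOY R=GROG D=RWYR L=OYOB
After move 5 (U): U=OWYW F=GRYG R=BBOG B=OYWB L=GROB
After move 6 (U): U=YOWW F=BBYG R=OYOG B=GRWB L=GROB
After move 7 (U): U=WYWO F=OYYG R=GROG B=GRWB L=BBOB
Query: B face = GRWB

Answer: G R W B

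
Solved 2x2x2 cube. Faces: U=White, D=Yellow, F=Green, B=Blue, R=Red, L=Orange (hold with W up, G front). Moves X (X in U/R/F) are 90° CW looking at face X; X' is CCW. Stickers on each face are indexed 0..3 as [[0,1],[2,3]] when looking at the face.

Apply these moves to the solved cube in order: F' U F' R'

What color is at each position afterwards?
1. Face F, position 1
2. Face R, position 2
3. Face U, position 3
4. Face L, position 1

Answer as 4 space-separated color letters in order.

After move 1 (F'): F=GGGG U=WWRR R=YRYR D=OOYY L=OWOW
After move 2 (U): U=RWRW F=YRGG R=BBYR B=OWBB L=GGOW
After move 3 (F'): F=RGYG U=RWBY R=OBOR D=GWYY L=GWOR
After move 4 (R'): R=BROO U=RBBO F=RWYY D=GGYG B=YWWB
Query 1: F[1] = W
Query 2: R[2] = O
Query 3: U[3] = O
Query 4: L[1] = W

Answer: W O O W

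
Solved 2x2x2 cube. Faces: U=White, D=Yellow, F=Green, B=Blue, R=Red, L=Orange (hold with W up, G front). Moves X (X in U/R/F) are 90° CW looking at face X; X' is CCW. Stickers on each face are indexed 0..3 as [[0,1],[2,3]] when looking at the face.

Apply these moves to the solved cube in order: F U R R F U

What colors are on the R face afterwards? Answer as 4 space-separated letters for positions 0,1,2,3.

After move 1 (F): F=GGGG U=WWOO R=WRWR D=RRYY L=OYOY
After move 2 (U): U=OWOW F=WRGG R=BBWR B=OYBB L=GGOY
After move 3 (R): R=WBRB U=OROG F=WRGY D=RBYO B=WYWB
After move 4 (R): R=RWBB U=OROY F=WBGO D=RWYW B=GYRB
After move 5 (F): F=GWOB U=ORYG R=OWYB D=BRYW L=GROW
After move 6 (U): U=YOGR F=OWOB R=GYYB B=GRRB L=GWOW
Query: R face = GYYB

Answer: G Y Y B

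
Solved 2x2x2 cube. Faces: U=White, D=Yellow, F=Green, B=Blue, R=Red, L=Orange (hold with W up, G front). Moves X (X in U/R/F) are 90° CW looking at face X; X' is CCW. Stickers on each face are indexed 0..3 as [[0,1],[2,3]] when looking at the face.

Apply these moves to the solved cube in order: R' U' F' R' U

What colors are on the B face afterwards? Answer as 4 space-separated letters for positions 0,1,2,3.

Answer: Y W O B

Derivation:
After move 1 (R'): R=RRRR U=WBWB F=GWGW D=YGYG B=YBYB
After move 2 (U'): U=BBWW F=OOGW R=GWRR B=RRYB L=YBOO
After move 3 (F'): F=OWOG U=BBGR R=GWYR D=BOYG L=YWOW
After move 4 (R'): R=WRGY U=BYGR F=OBOR D=BWYG B=GROB
After move 5 (U): U=GBRY F=WROR R=GRGY B=YWOB L=OBOW
Query: B face = YWOB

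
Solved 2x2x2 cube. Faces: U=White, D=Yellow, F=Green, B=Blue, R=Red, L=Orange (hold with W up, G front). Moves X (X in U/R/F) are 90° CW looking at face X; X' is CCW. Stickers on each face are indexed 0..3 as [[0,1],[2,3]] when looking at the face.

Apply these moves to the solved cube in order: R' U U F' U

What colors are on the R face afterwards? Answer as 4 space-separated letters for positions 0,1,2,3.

After move 1 (R'): R=RRRR U=WBWB F=GWGW D=YGYG B=YBYB
After move 2 (U): U=WWBB F=RRGW R=YBRR B=OOYB L=GWOO
After move 3 (U): U=BWBW F=YBGW R=OORR B=GWYB L=RROO
After move 4 (F'): F=BWYG U=BWOR R=GOYR D=ROYG L=RWOB
After move 5 (U): U=OBRW F=GOYG R=GWYR B=RWYB L=BWOB
Query: R face = GWYR

Answer: G W Y R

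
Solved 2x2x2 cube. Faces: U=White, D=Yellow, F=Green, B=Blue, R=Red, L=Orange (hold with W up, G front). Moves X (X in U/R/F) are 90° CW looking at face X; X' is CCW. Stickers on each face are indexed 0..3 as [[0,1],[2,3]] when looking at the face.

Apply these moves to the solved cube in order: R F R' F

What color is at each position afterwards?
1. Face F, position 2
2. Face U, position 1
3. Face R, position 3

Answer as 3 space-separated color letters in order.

After move 1 (R): R=RRRR U=WGWG F=GYGY D=YBYB B=WBWB
After move 2 (F): F=GGYY U=WGOO R=WRGR D=RRYB L=OYOB
After move 3 (R'): R=RRWG U=WWOW F=GGYO D=RGYY B=BBRB
After move 4 (F): F=YGOG U=WWBY R=ORWG D=WRYY L=OROG
Query 1: F[2] = O
Query 2: U[1] = W
Query 3: R[3] = G

Answer: O W G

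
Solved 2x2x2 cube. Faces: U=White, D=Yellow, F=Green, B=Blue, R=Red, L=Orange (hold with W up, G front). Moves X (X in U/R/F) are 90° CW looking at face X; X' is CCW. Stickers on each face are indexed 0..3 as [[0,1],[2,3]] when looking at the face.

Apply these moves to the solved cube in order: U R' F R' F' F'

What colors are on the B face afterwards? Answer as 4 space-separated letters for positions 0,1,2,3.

Answer: G O B B

Derivation:
After move 1 (U): U=WWWW F=RRGG R=BBRR B=OOBB L=GGOO
After move 2 (R'): R=BRBR U=WBWO F=RWGW D=YRYG B=YOYB
After move 3 (F): F=GRWW U=WBOG R=WROR D=BBYG L=GYOR
After move 4 (R'): R=RRWO U=WYOY F=GBWG D=BRYW B=GOBB
After move 5 (F'): F=BGGW U=WYRW R=RRBO D=YRYW L=GYOO
After move 6 (F'): F=GWBG U=WYRB R=RRYO D=YOYW L=GWOR
Query: B face = GOBB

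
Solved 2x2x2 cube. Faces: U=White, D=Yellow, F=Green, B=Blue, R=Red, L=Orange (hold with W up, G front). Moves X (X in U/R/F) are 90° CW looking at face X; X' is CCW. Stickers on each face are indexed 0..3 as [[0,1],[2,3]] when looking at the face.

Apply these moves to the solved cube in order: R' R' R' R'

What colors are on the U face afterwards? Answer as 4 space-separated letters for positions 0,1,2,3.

Answer: W W W W

Derivation:
After move 1 (R'): R=RRRR U=WBWB F=GWGW D=YGYG B=YBYB
After move 2 (R'): R=RRRR U=WYWY F=GBGB D=YWYW B=GBGB
After move 3 (R'): R=RRRR U=WGWG F=GYGY D=YBYB B=WBWB
After move 4 (R'): R=RRRR U=WWWW F=GGGG D=YYYY B=BBBB
Query: U face = WWWW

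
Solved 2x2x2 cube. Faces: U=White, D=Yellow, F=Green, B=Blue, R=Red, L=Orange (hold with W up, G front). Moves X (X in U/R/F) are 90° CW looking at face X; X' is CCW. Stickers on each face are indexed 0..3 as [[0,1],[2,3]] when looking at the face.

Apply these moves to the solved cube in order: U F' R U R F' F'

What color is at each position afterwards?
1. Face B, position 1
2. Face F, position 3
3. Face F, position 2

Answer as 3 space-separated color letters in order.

Answer: W Y B

Derivation:
After move 1 (U): U=WWWW F=RRGG R=BBRR B=OOBB L=GGOO
After move 2 (F'): F=RGRG U=WWBR R=YBYR D=GOYY L=GWOW
After move 3 (R): R=YYRB U=WGBG F=RORY D=GBYO B=ROWB
After move 4 (U): U=BWGG F=YYRY R=RORB B=GWWB L=ROOW
After move 5 (R): R=RRBO U=BYGY F=YBRO D=GWYG B=GWWB
After move 6 (F'): F=BOYR U=BYRB R=WRGO D=OWYG L=RYOG
After move 7 (F'): F=ORBY U=BYWG R=WROO D=YGYG L=RBOR
Query 1: B[1] = W
Query 2: F[3] = Y
Query 3: F[2] = B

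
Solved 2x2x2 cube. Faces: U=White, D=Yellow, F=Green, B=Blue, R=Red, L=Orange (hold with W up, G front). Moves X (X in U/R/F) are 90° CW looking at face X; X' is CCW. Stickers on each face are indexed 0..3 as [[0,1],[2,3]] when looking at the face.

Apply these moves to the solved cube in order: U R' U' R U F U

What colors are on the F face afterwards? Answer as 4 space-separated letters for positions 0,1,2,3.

After move 1 (U): U=WWWW F=RRGG R=BBRR B=OOBB L=GGOO
After move 2 (R'): R=BRBR U=WBWO F=RWGW D=YRYG B=YOYB
After move 3 (U'): U=BOWW F=GGGW R=RWBR B=BRYB L=YOOO
After move 4 (R): R=BRRW U=BGWW F=GRGG D=YYYB B=WROB
After move 5 (U): U=WBWG F=BRGG R=WRRW B=YOOB L=GROO
After move 6 (F): F=GBGR U=WBOR R=WRGW D=RWYB L=GYOY
After move 7 (U): U=OWRB F=WRGR R=YOGW B=GYOB L=GBOY
Query: F face = WRGR

Answer: W R G R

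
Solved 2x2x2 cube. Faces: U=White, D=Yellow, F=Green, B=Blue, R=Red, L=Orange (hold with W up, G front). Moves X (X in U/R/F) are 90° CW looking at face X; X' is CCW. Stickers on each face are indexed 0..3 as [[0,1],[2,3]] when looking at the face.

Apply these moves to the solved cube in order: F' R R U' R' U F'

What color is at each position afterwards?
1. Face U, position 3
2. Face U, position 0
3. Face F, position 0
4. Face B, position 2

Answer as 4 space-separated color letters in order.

Answer: G W Y W

Derivation:
After move 1 (F'): F=GGGG U=WWRR R=YRYR D=OOYY L=OWOW
After move 2 (R): R=YYRR U=WGRG F=GOGY D=OBYB B=RBWB
After move 3 (R): R=RYRY U=WORY F=GBGB D=OWYR B=GBGB
After move 4 (U'): U=OYWR F=OWGB R=GBRY B=RYGB L=GBOW
After move 5 (R'): R=BYGR U=OGWR F=OYGR D=OWYB B=RYWB
After move 6 (U): U=WORG F=BYGR R=RYGR B=GBWB L=OYOW
After move 7 (F'): F=YRBG U=WORG R=WYOR D=YWYB L=OGOR
Query 1: U[3] = G
Query 2: U[0] = W
Query 3: F[0] = Y
Query 4: B[2] = W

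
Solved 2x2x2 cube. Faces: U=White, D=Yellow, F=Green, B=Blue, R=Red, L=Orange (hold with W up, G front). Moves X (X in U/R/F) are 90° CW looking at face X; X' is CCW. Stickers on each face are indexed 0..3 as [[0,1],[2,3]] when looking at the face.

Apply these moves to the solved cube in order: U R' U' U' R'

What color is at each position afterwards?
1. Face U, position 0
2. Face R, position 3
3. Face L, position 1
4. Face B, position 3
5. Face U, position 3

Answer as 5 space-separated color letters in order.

After move 1 (U): U=WWWW F=RRGG R=BBRR B=OOBB L=GGOO
After move 2 (R'): R=BRBR U=WBWO F=RWGW D=YRYG B=YOYB
After move 3 (U'): U=BOWW F=GGGW R=RWBR B=BRYB L=YOOO
After move 4 (U'): U=OWBW F=YOGW R=GGBR B=RWYB L=BROO
After move 5 (R'): R=GRGB U=OYBR F=YWGW D=YOYW B=GWRB
Query 1: U[0] = O
Query 2: R[3] = B
Query 3: L[1] = R
Query 4: B[3] = B
Query 5: U[3] = R

Answer: O B R B R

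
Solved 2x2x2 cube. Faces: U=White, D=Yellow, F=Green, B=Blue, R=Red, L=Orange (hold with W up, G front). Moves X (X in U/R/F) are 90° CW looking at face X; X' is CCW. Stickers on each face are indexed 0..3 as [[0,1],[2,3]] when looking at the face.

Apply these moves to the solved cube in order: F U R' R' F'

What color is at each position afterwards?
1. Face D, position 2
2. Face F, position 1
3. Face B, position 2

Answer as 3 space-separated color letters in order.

After move 1 (F): F=GGGG U=WWOO R=WRWR D=RRYY L=OYOY
After move 2 (U): U=OWOW F=WRGG R=BBWR B=OYBB L=GGOY
After move 3 (R'): R=BRBW U=OBOO F=WWGW D=RRYG B=YYRB
After move 4 (R'): R=RWBB U=OROY F=WBGO D=RWYW B=GYRB
After move 5 (F'): F=BOWG U=ORRB R=WWRB D=GYYW L=GYOO
Query 1: D[2] = Y
Query 2: F[1] = O
Query 3: B[2] = R

Answer: Y O R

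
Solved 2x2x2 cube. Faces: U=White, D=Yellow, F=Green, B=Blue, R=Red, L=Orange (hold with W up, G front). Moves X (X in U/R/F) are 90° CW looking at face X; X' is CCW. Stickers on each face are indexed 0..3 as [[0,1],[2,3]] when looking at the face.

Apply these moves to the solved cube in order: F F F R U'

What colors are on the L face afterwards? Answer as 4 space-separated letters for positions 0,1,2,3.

After move 1 (F): F=GGGG U=WWOO R=WRWR D=RRYY L=OYOY
After move 2 (F): F=GGGG U=WWYY R=OROR D=WWYY L=OROR
After move 3 (F): F=GGGG U=WWRR R=YRYR D=OOYY L=OWOW
After move 4 (R): R=YYRR U=WGRG F=GOGY D=OBYB B=RBWB
After move 5 (U'): U=GGWR F=OWGY R=GORR B=YYWB L=RBOW
Query: L face = RBOW

Answer: R B O W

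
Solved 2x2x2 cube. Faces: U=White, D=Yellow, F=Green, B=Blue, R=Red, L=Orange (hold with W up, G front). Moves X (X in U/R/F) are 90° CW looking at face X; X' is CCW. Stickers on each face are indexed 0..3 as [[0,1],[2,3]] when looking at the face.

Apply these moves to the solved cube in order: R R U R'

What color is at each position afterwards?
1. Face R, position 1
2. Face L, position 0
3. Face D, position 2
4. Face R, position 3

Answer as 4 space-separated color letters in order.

After move 1 (R): R=RRRR U=WGWG F=GYGY D=YBYB B=WBWB
After move 2 (R): R=RRRR U=WYWY F=GBGB D=YWYW B=GBGB
After move 3 (U): U=WWYY F=RRGB R=GBRR B=OOGB L=GBOO
After move 4 (R'): R=BRGR U=WGYO F=RWGY D=YRYB B=WOWB
Query 1: R[1] = R
Query 2: L[0] = G
Query 3: D[2] = Y
Query 4: R[3] = R

Answer: R G Y R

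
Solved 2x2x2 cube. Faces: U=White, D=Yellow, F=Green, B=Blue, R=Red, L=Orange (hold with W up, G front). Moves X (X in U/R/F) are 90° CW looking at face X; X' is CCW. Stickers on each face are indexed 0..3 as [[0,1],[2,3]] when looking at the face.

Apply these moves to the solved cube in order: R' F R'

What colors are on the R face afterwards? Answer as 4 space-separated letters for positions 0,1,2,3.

Answer: R R W B

Derivation:
After move 1 (R'): R=RRRR U=WBWB F=GWGW D=YGYG B=YBYB
After move 2 (F): F=GGWW U=WBOO R=WRBR D=RRYG L=OYOG
After move 3 (R'): R=RRWB U=WYOY F=GBWO D=RGYW B=GBRB
Query: R face = RRWB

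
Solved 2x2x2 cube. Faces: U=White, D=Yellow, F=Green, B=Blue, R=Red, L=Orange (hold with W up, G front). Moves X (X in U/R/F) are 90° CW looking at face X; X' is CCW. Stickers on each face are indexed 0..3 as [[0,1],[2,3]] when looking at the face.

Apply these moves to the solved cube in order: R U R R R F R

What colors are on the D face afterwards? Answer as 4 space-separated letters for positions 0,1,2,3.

Answer: W B Y B

Derivation:
After move 1 (R): R=RRRR U=WGWG F=GYGY D=YBYB B=WBWB
After move 2 (U): U=WWGG F=RRGY R=WBRR B=OOWB L=GYOO
After move 3 (R): R=RWRB U=WRGY F=RBGB D=YWYO B=GOWB
After move 4 (R): R=RRBW U=WBGB F=RWGO D=YWYG B=YORB
After move 5 (R): R=BRWR U=WWGO F=RWGG D=YRYY B=BOBB
After move 6 (F): F=GRGW U=WWOY R=GROR D=WBYY L=GYOR
After move 7 (R): R=OGRR U=WROW F=GBGY D=WBYB B=YOWB
Query: D face = WBYB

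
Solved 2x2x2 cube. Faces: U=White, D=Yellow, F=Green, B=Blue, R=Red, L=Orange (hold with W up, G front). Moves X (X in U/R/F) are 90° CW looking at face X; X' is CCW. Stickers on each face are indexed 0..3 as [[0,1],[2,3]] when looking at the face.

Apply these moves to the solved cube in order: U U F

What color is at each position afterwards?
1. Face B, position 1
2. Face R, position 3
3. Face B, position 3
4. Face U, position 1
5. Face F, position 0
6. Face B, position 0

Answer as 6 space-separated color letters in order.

Answer: G R B W G G

Derivation:
After move 1 (U): U=WWWW F=RRGG R=BBRR B=OOBB L=GGOO
After move 2 (U): U=WWWW F=BBGG R=OORR B=GGBB L=RROO
After move 3 (F): F=GBGB U=WWOR R=WOWR D=ROYY L=RYOY
Query 1: B[1] = G
Query 2: R[3] = R
Query 3: B[3] = B
Query 4: U[1] = W
Query 5: F[0] = G
Query 6: B[0] = G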